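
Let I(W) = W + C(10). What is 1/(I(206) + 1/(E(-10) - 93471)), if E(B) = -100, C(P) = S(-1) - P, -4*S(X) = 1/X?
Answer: 374284/73453231 ≈ 0.0050955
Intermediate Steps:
S(X) = -1/(4*X)
C(P) = ¼ - P (C(P) = -¼/(-1) - P = -¼*(-1) - P = ¼ - P)
I(W) = -39/4 + W (I(W) = W + (¼ - 1*10) = W + (¼ - 10) = W - 39/4 = -39/4 + W)
1/(I(206) + 1/(E(-10) - 93471)) = 1/((-39/4 + 206) + 1/(-100 - 93471)) = 1/(785/4 + 1/(-93571)) = 1/(785/4 - 1/93571) = 1/(73453231/374284) = 374284/73453231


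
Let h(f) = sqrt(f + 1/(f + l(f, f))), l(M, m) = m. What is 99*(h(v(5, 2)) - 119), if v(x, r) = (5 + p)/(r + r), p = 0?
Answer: -11781 + 99*sqrt(165)/10 ≈ -11654.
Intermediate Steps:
v(x, r) = 5/(2*r) (v(x, r) = (5 + 0)/(r + r) = 5/((2*r)) = 5*(1/(2*r)) = 5/(2*r))
h(f) = sqrt(f + 1/(2*f)) (h(f) = sqrt(f + 1/(f + f)) = sqrt(f + 1/(2*f)))
99*(h(v(5, 2)) - 119) = 99*(sqrt(2/(((5/2)/2)) + 4*((5/2)/2))/2 - 119) = 99*(sqrt(2/(((5/2)*(1/2))) + 4*((5/2)*(1/2)))/2 - 119) = 99*(sqrt(2/(5/4) + 4*(5/4))/2 - 119) = 99*(sqrt(2*(4/5) + 5)/2 - 119) = 99*(sqrt(8/5 + 5)/2 - 119) = 99*(sqrt(33/5)/2 - 119) = 99*((sqrt(165)/5)/2 - 119) = 99*(sqrt(165)/10 - 119) = 99*(-119 + sqrt(165)/10) = -11781 + 99*sqrt(165)/10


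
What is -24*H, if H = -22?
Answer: 528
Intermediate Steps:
-24*H = -24*(-22) = 528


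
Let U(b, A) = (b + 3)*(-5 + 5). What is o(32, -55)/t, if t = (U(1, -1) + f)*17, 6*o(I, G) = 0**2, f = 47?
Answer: 0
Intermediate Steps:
o(I, G) = 0 (o(I, G) = (1/6)*0**2 = (1/6)*0 = 0)
U(b, A) = 0 (U(b, A) = (3 + b)*0 = 0)
t = 799 (t = (0 + 47)*17 = 47*17 = 799)
o(32, -55)/t = 0/799 = 0*(1/799) = 0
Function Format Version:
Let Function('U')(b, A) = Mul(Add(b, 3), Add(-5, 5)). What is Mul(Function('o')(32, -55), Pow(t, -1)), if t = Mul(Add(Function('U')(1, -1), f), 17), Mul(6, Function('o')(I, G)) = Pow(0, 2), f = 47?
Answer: 0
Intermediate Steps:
Function('o')(I, G) = 0 (Function('o')(I, G) = Mul(Rational(1, 6), Pow(0, 2)) = Mul(Rational(1, 6), 0) = 0)
Function('U')(b, A) = 0 (Function('U')(b, A) = Mul(Add(3, b), 0) = 0)
t = 799 (t = Mul(Add(0, 47), 17) = Mul(47, 17) = 799)
Mul(Function('o')(32, -55), Pow(t, -1)) = Mul(0, Pow(799, -1)) = Mul(0, Rational(1, 799)) = 0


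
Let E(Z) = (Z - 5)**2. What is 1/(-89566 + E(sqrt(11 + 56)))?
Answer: -44737/4002794988 + 5*sqrt(67)/4002794988 ≈ -1.1166e-5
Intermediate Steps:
E(Z) = (-5 + Z)**2
1/(-89566 + E(sqrt(11 + 56))) = 1/(-89566 + (-5 + sqrt(11 + 56))**2) = 1/(-89566 + (-5 + sqrt(67))**2)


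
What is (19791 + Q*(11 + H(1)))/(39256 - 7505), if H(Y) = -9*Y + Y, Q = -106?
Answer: 19473/31751 ≈ 0.61330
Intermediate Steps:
H(Y) = -8*Y
(19791 + Q*(11 + H(1)))/(39256 - 7505) = (19791 - 106*(11 - 8*1))/(39256 - 7505) = (19791 - 106*(11 - 8))/31751 = (19791 - 106*3)*(1/31751) = (19791 - 318)*(1/31751) = 19473*(1/31751) = 19473/31751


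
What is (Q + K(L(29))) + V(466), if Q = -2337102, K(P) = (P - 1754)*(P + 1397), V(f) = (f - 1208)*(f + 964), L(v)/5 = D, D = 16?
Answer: -5870660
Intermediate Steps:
L(v) = 80 (L(v) = 5*16 = 80)
V(f) = (-1208 + f)*(964 + f)
K(P) = (-1754 + P)*(1397 + P)
(Q + K(L(29))) + V(466) = (-2337102 + (-2450338 + 80² - 357*80)) + (-1164512 + 466² - 244*466) = (-2337102 + (-2450338 + 6400 - 28560)) + (-1164512 + 217156 - 113704) = (-2337102 - 2472498) - 1061060 = -4809600 - 1061060 = -5870660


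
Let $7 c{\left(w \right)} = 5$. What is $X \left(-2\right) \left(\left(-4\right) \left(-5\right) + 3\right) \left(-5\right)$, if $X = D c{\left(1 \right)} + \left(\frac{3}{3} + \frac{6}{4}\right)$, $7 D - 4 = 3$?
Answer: $\frac{5175}{7} \approx 739.29$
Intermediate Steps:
$D = 1$ ($D = \frac{4}{7} + \frac{1}{7} \cdot 3 = \frac{4}{7} + \frac{3}{7} = 1$)
$c{\left(w \right)} = \frac{5}{7}$ ($c{\left(w \right)} = \frac{1}{7} \cdot 5 = \frac{5}{7}$)
$X = \frac{45}{14}$ ($X = 1 \cdot \frac{5}{7} + \left(\frac{3}{3} + \frac{6}{4}\right) = \frac{5}{7} + \left(3 \cdot \frac{1}{3} + 6 \cdot \frac{1}{4}\right) = \frac{5}{7} + \left(1 + \frac{3}{2}\right) = \frac{5}{7} + \frac{5}{2} = \frac{45}{14} \approx 3.2143$)
$X \left(-2\right) \left(\left(-4\right) \left(-5\right) + 3\right) \left(-5\right) = \frac{45}{14} \left(-2\right) \left(\left(-4\right) \left(-5\right) + 3\right) \left(-5\right) = - \frac{45 \left(20 + 3\right) \left(-5\right)}{7} = - \frac{45 \cdot 23 \left(-5\right)}{7} = \left(- \frac{45}{7}\right) \left(-115\right) = \frac{5175}{7}$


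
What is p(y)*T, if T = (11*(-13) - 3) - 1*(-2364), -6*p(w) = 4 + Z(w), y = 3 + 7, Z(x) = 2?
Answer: -2218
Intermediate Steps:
y = 10
p(w) = -1 (p(w) = -(4 + 2)/6 = -1/6*6 = -1)
T = 2218 (T = (-143 - 3) + 2364 = -146 + 2364 = 2218)
p(y)*T = -1*2218 = -2218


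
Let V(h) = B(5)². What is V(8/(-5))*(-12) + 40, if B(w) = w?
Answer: -260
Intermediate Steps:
V(h) = 25 (V(h) = 5² = 25)
V(8/(-5))*(-12) + 40 = 25*(-12) + 40 = -300 + 40 = -260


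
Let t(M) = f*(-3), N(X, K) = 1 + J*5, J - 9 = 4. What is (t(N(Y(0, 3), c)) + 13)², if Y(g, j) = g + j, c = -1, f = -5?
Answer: 784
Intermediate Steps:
J = 13 (J = 9 + 4 = 13)
N(X, K) = 66 (N(X, K) = 1 + 13*5 = 1 + 65 = 66)
t(M) = 15 (t(M) = -5*(-3) = 15)
(t(N(Y(0, 3), c)) + 13)² = (15 + 13)² = 28² = 784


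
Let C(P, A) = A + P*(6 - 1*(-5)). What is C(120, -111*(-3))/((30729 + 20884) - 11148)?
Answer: 1653/40465 ≈ 0.040850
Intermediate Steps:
C(P, A) = A + 11*P (C(P, A) = A + P*(6 + 5) = A + P*11 = A + 11*P)
C(120, -111*(-3))/((30729 + 20884) - 11148) = (-111*(-3) + 11*120)/((30729 + 20884) - 11148) = (333 + 1320)/(51613 - 11148) = 1653/40465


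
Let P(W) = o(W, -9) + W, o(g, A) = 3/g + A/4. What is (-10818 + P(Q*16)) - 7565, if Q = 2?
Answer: -587301/32 ≈ -18353.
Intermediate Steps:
o(g, A) = 3/g + A/4 (o(g, A) = 3/g + A*(¼) = 3/g + A/4)
P(W) = -9/4 + W + 3/W (P(W) = (3/W + (¼)*(-9)) + W = (3/W - 9/4) + W = (-9/4 + 3/W) + W = -9/4 + W + 3/W)
(-10818 + P(Q*16)) - 7565 = (-10818 + (-9/4 + 2*16 + 3/((2*16)))) - 7565 = (-10818 + (-9/4 + 32 + 3/32)) - 7565 = (-10818 + 955/32) - 7565 = -345221/32 - 7565 = -587301/32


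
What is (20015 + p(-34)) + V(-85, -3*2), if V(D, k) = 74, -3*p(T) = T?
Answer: 60301/3 ≈ 20100.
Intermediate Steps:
p(T) = -T/3
(20015 + p(-34)) + V(-85, -3*2) = (20015 - ⅓*(-34)) + 74 = (20015 + 34/3) + 74 = 60079/3 + 74 = 60301/3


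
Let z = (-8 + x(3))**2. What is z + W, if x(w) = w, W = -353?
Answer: -328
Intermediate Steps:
z = 25 (z = (-8 + 3)**2 = (-5)**2 = 25)
z + W = 25 - 353 = -328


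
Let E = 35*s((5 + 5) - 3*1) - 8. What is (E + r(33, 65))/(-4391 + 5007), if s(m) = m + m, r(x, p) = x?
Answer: 515/616 ≈ 0.83604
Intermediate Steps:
s(m) = 2*m
E = 482 (E = 35*(2*((5 + 5) - 3*1)) - 8 = 35*(2*(10 - 3)) - 8 = 35*(2*7) - 8 = 35*14 - 8 = 490 - 8 = 482)
(E + r(33, 65))/(-4391 + 5007) = (482 + 33)/(-4391 + 5007) = 515/616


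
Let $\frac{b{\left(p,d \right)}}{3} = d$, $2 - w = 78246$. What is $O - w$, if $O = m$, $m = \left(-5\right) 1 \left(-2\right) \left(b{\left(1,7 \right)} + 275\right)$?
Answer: $81204$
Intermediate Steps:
$w = -78244$ ($w = 2 - 78246 = -78244$)
$b{\left(p,d \right)} = 3 d$
$m = 2960$ ($m = \left(-5\right) 1 \left(-2\right) \left(3 \cdot 7 + 275\right) = \left(-5\right) \left(-2\right) \left(21 + 275\right) = 10 \cdot 296 = 2960$)
$O = 2960$
$O - w = 2960 - -78244 = 2960 + 78244 = 81204$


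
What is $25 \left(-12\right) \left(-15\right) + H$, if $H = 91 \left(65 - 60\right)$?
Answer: $4955$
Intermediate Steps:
$H = 455$ ($H = 91 \cdot 5 = 455$)
$25 \left(-12\right) \left(-15\right) + H = 25 \left(-12\right) \left(-15\right) + 455 = \left(-300\right) \left(-15\right) + 455 = 4500 + 455 = 4955$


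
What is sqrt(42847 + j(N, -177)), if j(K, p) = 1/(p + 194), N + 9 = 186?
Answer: 20*sqrt(30957)/17 ≈ 207.00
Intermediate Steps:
N = 177 (N = -9 + 186 = 177)
j(K, p) = 1/(194 + p)
sqrt(42847 + j(N, -177)) = sqrt(42847 + 1/(194 - 177)) = sqrt(42847 + 1/17) = sqrt(728400/17) = 20*sqrt(30957)/17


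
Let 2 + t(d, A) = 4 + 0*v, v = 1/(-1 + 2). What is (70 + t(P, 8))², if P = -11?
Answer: 5184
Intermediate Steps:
v = 1 (v = 1/1 = 1)
t(d, A) = 2 (t(d, A) = -2 + (4 + 0*1) = -2 + (4 + 0) = -2 + 4 = 2)
(70 + t(P, 8))² = (70 + 2)² = 72² = 5184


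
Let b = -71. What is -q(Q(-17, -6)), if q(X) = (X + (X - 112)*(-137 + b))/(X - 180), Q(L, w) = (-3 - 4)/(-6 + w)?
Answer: 278103/2153 ≈ 129.17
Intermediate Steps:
Q(L, w) = -7/(-6 + w)
q(X) = (23296 - 207*X)/(-180 + X) (q(X) = (X + (X - 112)*(-137 - 71))/(X - 180) = (X + (-112 + X)*(-208))/(-180 + X) = (X + (23296 - 208*X))/(-180 + X) = (23296 - 207*X)/(-180 + X))
-q(Q(-17, -6)) = -(23296 - (-1449)/(-6 - 6))/(-180 - 7/(-6 - 6)) = -(23296 - (-1449)/(-12))/(-180 - 7/(-12)) = -(23296 - (-1449)*(-1)/12)/(-180 - 7*(-1/12)) = -(23296 - 207*7/12)/(-180 + 7/12) = -(23296 - 483/4)/(-2153/12) = -(-12)*92701/(2153*4) = -1*(-278103/2153) = 278103/2153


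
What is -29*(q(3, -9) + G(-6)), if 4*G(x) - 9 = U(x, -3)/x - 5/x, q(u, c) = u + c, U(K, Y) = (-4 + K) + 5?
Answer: 290/3 ≈ 96.667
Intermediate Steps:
U(K, Y) = 1 + K
q(u, c) = c + u
G(x) = 9/4 - 5/(4*x) + (1 + x)/(4*x) (G(x) = 9/4 + ((1 + x)/x - 5/x)/4 = 9/4 + (-5/x + (1 + x)/x)/4 = 9/4 + (-5/(4*x) + (1 + x)/(4*x)) = 9/4 - 5/(4*x) + (1 + x)/(4*x))
-29*(q(3, -9) + G(-6)) = -29*((-9 + 3) + (5/2 - 1/(-6))) = -29*(-6 + (5/2 - 1*(-1/6))) = -29*(-6 + (5/2 + 1/6)) = -29*(-6 + 8/3) = -29*(-10/3) = 290/3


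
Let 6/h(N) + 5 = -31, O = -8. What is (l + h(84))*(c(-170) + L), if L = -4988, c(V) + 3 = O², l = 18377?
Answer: -543255947/6 ≈ -9.0543e+7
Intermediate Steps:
h(N) = -⅙ (h(N) = 6/(-5 - 31) = 6/(-36) = 6*(-1/36) = -⅙)
c(V) = 61 (c(V) = -3 + (-8)² = -3 + 64 = 61)
(l + h(84))*(c(-170) + L) = (18377 - ⅙)*(61 - 4988) = (110261/6)*(-4927) = -543255947/6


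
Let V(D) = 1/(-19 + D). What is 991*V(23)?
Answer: 991/4 ≈ 247.75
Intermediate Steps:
991*V(23) = 991/(-19 + 23) = 991/4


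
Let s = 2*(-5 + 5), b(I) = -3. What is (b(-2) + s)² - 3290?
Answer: -3281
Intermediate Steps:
s = 0 (s = 2*0 = 0)
(b(-2) + s)² - 3290 = (-3 + 0)² - 3290 = (-3)² - 3290 = 9 - 3290 = -3281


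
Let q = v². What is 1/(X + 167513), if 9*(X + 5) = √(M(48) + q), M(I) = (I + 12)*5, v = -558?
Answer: 1130679/189397751960 - 3*√19479/189397751960 ≈ 5.9677e-6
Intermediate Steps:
M(I) = 60 + 5*I (M(I) = (12 + I)*5 = 60 + 5*I)
q = 311364 (q = (-558)² = 311364)
X = -5 + 4*√19479/9 (X = -5 + √((60 + 5*48) + 311364)/9 = -5 + √((60 + 240) + 311364)/9 = -5 + √(300 + 311364)/9 = -5 + √311664/9 = -5 + (4*√19479)/9 = -5 + 4*√19479/9 ≈ 57.030)
1/(X + 167513) = 1/((-5 + 4*√19479/9) + 167513) = 1/(167508 + 4*√19479/9)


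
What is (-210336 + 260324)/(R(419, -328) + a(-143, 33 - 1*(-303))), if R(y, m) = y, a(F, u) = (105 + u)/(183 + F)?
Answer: 1999520/17201 ≈ 116.24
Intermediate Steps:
a(F, u) = (105 + u)/(183 + F)
(-210336 + 260324)/(R(419, -328) + a(-143, 33 - 1*(-303))) = (-210336 + 260324)/(419 + (105 + (33 - 1*(-303)))/(183 - 143)) = 49988/(419 + (105 + (33 + 303))/40) = 49988/(419 + (105 + 336)/40) = 49988/(419 + (1/40)*441) = 49988/(419 + 441/40) = 49988/(17201/40) = 49988*(40/17201) = 1999520/17201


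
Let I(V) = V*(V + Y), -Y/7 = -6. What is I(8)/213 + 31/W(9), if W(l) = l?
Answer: 3401/639 ≈ 5.3224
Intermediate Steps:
Y = 42 (Y = -7*(-6) = 42)
I(V) = V*(42 + V) (I(V) = V*(V + 42) = V*(42 + V))
I(8)/213 + 31/W(9) = (8*(42 + 8))/213 + 31/9 = (8*50)*(1/213) + 31*(⅑) = 400*(1/213) + 31/9 = 400/213 + 31/9 = 3401/639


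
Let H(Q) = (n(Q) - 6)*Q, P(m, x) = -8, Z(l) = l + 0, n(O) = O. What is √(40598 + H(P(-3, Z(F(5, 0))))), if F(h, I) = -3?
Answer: √40710 ≈ 201.77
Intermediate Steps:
Z(l) = l
H(Q) = Q*(-6 + Q) (H(Q) = (Q - 6)*Q = (-6 + Q)*Q = Q*(-6 + Q))
√(40598 + H(P(-3, Z(F(5, 0))))) = √(40598 - 8*(-6 - 8)) = √(40598 - 8*(-14)) = √(40598 + 112) = √40710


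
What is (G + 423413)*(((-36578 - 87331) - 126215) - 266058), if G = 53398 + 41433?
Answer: -267508224408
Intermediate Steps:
G = 94831
(G + 423413)*(((-36578 - 87331) - 126215) - 266058) = (94831 + 423413)*(((-36578 - 87331) - 126215) - 266058) = 518244*((-123909 - 126215) - 266058) = 518244*(-250124 - 266058) = 518244*(-516182) = -267508224408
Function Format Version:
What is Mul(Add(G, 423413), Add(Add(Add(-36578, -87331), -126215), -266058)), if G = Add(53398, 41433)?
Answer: -267508224408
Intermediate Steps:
G = 94831
Mul(Add(G, 423413), Add(Add(Add(-36578, -87331), -126215), -266058)) = Mul(Add(94831, 423413), Add(Add(Add(-36578, -87331), -126215), -266058)) = Mul(518244, Add(Add(-123909, -126215), -266058)) = Mul(518244, Add(-250124, -266058)) = Mul(518244, -516182) = -267508224408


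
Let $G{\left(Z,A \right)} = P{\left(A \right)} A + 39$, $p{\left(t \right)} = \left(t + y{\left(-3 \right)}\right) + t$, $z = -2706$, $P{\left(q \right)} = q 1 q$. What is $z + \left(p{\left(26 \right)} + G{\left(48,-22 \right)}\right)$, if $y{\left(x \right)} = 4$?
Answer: $-13259$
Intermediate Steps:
$P{\left(q \right)} = q^{2}$ ($P{\left(q \right)} = q q = q^{2}$)
$p{\left(t \right)} = 4 + 2 t$ ($p{\left(t \right)} = \left(t + 4\right) + t = \left(4 + t\right) + t = 4 + 2 t$)
$G{\left(Z,A \right)} = 39 + A^{3}$ ($G{\left(Z,A \right)} = A^{2} A + 39 = A^{3} + 39 = 39 + A^{3}$)
$z + \left(p{\left(26 \right)} + G{\left(48,-22 \right)}\right) = -2706 + \left(\left(4 + 2 \cdot 26\right) + \left(39 + \left(-22\right)^{3}\right)\right) = -2706 + \left(\left(4 + 52\right) + \left(39 - 10648\right)\right) = -2706 + \left(56 - 10609\right) = -2706 - 10553 = -13259$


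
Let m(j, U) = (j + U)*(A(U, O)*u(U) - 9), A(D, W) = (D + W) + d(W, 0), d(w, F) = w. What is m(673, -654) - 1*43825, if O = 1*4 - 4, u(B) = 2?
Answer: -68848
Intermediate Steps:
O = 0 (O = 4 - 4 = 0)
A(D, W) = D + 2*W (A(D, W) = (D + W) + W = D + 2*W)
m(j, U) = (-9 + 2*U)*(U + j) (m(j, U) = (j + U)*((U + 2*0)*2 - 9) = (U + j)*((U + 0)*2 - 9) = (U + j)*(U*2 - 9) = (U + j)*(2*U - 9) = (U + j)*(-9 + 2*U) = (-9 + 2*U)*(U + j))
m(673, -654) - 1*43825 = (-9*(-654) - 9*673 + 2*(-654)**2 + 2*(-654)*673) - 1*43825 = (5886 - 6057 + 2*427716 - 880284) - 43825 = (5886 - 6057 + 855432 - 880284) - 43825 = -25023 - 43825 = -68848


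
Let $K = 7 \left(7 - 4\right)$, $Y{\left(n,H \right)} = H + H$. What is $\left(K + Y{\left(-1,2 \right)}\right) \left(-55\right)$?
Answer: $-1375$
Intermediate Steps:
$Y{\left(n,H \right)} = 2 H$
$K = 21$ ($K = 7 \cdot 3 = 21$)
$\left(K + Y{\left(-1,2 \right)}\right) \left(-55\right) = \left(21 + 2 \cdot 2\right) \left(-55\right) = \left(21 + 4\right) \left(-55\right) = 25 \left(-55\right) = -1375$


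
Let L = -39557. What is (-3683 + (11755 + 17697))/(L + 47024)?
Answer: 25769/7467 ≈ 3.4510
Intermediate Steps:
(-3683 + (11755 + 17697))/(L + 47024) = (-3683 + (11755 + 17697))/(-39557 + 47024) = (-3683 + 29452)/7467 = 25769*(1/7467) = 25769/7467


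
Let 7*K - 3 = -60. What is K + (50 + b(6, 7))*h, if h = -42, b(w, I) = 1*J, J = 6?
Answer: -16521/7 ≈ -2360.1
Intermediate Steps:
b(w, I) = 6 (b(w, I) = 1*6 = 6)
K = -57/7 (K = 3/7 + (⅐)*(-60) = 3/7 - 60/7 = -57/7 ≈ -8.1429)
K + (50 + b(6, 7))*h = -57/7 + (50 + 6)*(-42) = -57/7 + 56*(-42) = -57/7 - 2352 = -16521/7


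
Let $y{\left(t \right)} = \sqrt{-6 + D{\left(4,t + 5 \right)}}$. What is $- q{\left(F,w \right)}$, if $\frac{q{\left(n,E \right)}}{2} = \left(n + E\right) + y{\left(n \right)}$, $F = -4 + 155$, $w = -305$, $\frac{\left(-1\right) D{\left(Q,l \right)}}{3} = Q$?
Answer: $308 - 6 i \sqrt{2} \approx 308.0 - 8.4853 i$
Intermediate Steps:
$D{\left(Q,l \right)} = - 3 Q$
$y{\left(t \right)} = 3 i \sqrt{2}$ ($y{\left(t \right)} = \sqrt{-6 - 12} = \sqrt{-18} = 3 i \sqrt{2}$)
$F = 151$
$q{\left(n,E \right)} = 2 E + 2 n + 6 i \sqrt{2}$ ($q{\left(n,E \right)} = 2 \left(\left(n + E\right) + 3 i \sqrt{2}\right) = 2 \left(\left(E + n\right) + 3 i \sqrt{2}\right) = 2 \left(E + n + 3 i \sqrt{2}\right) = 2 E + 2 n + 6 i \sqrt{2}$)
$- q{\left(F,w \right)} = - (2 \left(-305\right) + 2 \cdot 151 + 6 i \sqrt{2}) = - (-610 + 302 + 6 i \sqrt{2}) = - (-308 + 6 i \sqrt{2}) = 308 - 6 i \sqrt{2}$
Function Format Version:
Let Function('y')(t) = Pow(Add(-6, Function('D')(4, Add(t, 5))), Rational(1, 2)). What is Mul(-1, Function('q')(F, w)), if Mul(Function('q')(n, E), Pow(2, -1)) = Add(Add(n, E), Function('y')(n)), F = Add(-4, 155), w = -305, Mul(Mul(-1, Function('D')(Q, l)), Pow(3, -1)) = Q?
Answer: Add(308, Mul(-6, I, Pow(2, Rational(1, 2)))) ≈ Add(308.00, Mul(-8.4853, I))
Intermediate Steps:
Function('D')(Q, l) = Mul(-3, Q)
Function('y')(t) = Mul(3, I, Pow(2, Rational(1, 2))) (Function('y')(t) = Pow(Add(-6, Mul(-3, 4)), Rational(1, 2)) = Pow(Add(-6, -12), Rational(1, 2)) = Pow(-18, Rational(1, 2)) = Mul(3, I, Pow(2, Rational(1, 2))))
F = 151
Function('q')(n, E) = Add(Mul(2, E), Mul(2, n), Mul(6, I, Pow(2, Rational(1, 2)))) (Function('q')(n, E) = Mul(2, Add(Add(n, E), Mul(3, I, Pow(2, Rational(1, 2))))) = Mul(2, Add(Add(E, n), Mul(3, I, Pow(2, Rational(1, 2))))) = Mul(2, Add(E, n, Mul(3, I, Pow(2, Rational(1, 2))))) = Add(Mul(2, E), Mul(2, n), Mul(6, I, Pow(2, Rational(1, 2)))))
Mul(-1, Function('q')(F, w)) = Mul(-1, Add(Mul(2, -305), Mul(2, 151), Mul(6, I, Pow(2, Rational(1, 2))))) = Mul(-1, Add(-610, 302, Mul(6, I, Pow(2, Rational(1, 2))))) = Mul(-1, Add(-308, Mul(6, I, Pow(2, Rational(1, 2))))) = Add(308, Mul(-6, I, Pow(2, Rational(1, 2))))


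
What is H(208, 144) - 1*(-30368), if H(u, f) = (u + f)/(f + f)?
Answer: 273323/9 ≈ 30369.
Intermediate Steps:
H(u, f) = (f + u)/(2*f) (H(u, f) = (f + u)/((2*f)) = (f + u)*(1/(2*f)) = (f + u)/(2*f))
H(208, 144) - 1*(-30368) = (½)*(144 + 208)/144 - 1*(-30368) = (½)*(1/144)*352 + 30368 = 11/9 + 30368 = 273323/9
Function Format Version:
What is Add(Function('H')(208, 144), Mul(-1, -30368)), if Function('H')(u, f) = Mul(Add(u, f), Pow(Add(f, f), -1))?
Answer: Rational(273323, 9) ≈ 30369.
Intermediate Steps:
Function('H')(u, f) = Mul(Rational(1, 2), Pow(f, -1), Add(f, u)) (Function('H')(u, f) = Mul(Add(f, u), Pow(Mul(2, f), -1)) = Mul(Add(f, u), Mul(Rational(1, 2), Pow(f, -1))) = Mul(Rational(1, 2), Pow(f, -1), Add(f, u)))
Add(Function('H')(208, 144), Mul(-1, -30368)) = Add(Mul(Rational(1, 2), Pow(144, -1), Add(144, 208)), Mul(-1, -30368)) = Add(Mul(Rational(1, 2), Rational(1, 144), 352), 30368) = Add(Rational(11, 9), 30368) = Rational(273323, 9)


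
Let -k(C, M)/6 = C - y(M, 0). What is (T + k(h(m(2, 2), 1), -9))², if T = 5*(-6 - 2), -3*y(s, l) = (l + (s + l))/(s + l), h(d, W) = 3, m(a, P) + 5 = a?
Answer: 3600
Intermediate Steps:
m(a, P) = -5 + a
y(s, l) = -(s + 2*l)/(3*(l + s)) (y(s, l) = -(l + (s + l))/(3*(s + l)) = -(l + (l + s))/(3*(l + s)) = -(s + 2*l)/(3*(l + s)))
k(C, M) = -2 - 6*C (k(C, M) = -6*(C - (-M - 2*0)/(3*(0 + M))) = -6*(C - (-M + 0)/(3*M)) = -6*(C - (-M)/(3*M)) = -6*(C - 1*(-⅓)) = -6*(C + ⅓) = -6*(⅓ + C) = -2 - 6*C)
T = -40 (T = 5*(-8) = -40)
(T + k(h(m(2, 2), 1), -9))² = (-40 + (-2 - 6*3))² = (-40 + (-2 - 18))² = (-40 - 20)² = (-60)² = 3600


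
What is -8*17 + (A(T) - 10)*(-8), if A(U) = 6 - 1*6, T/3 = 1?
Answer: -56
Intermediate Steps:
T = 3 (T = 3*1 = 3)
A(U) = 0 (A(U) = 6 - 6 = 0)
-8*17 + (A(T) - 10)*(-8) = -8*17 + (0 - 10)*(-8) = -136 - 10*(-8) = -136 + 80 = -56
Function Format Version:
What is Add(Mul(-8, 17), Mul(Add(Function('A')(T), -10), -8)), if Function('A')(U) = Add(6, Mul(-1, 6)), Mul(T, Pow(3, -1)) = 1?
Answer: -56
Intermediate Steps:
T = 3 (T = Mul(3, 1) = 3)
Function('A')(U) = 0 (Function('A')(U) = Add(6, -6) = 0)
Add(Mul(-8, 17), Mul(Add(Function('A')(T), -10), -8)) = Add(Mul(-8, 17), Mul(Add(0, -10), -8)) = Add(-136, Mul(-10, -8)) = Add(-136, 80) = -56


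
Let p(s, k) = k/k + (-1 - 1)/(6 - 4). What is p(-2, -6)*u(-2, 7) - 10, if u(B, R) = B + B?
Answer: -10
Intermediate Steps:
u(B, R) = 2*B
p(s, k) = 0 (p(s, k) = 1 - 2/2 = 1 - 2*½ = 1 - 1 = 0)
p(-2, -6)*u(-2, 7) - 10 = 0*(2*(-2)) - 10 = 0*(-4) - 10 = 0 - 10 = -10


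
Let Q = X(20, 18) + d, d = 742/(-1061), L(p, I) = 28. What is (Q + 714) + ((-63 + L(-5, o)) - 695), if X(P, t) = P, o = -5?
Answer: 3502/1061 ≈ 3.3007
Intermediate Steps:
d = -742/1061 (d = 742*(-1/1061) = -742/1061 ≈ -0.69934)
Q = 20478/1061 (Q = 20 - 742/1061 = 20478/1061 ≈ 19.301)
(Q + 714) + ((-63 + L(-5, o)) - 695) = (20478/1061 + 714) + ((-63 + 28) - 695) = 778032/1061 + (-35 - 695) = 778032/1061 - 730 = 3502/1061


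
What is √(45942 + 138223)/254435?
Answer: √184165/254435 ≈ 0.0016867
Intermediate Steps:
√(45942 + 138223)/254435 = √184165*(1/254435) = √184165/254435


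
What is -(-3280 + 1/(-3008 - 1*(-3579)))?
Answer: 1872879/571 ≈ 3280.0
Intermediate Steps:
-(-3280 + 1/(-3008 - 1*(-3579))) = -(-3280 + 1/(-3008 + 3579)) = -(-3280 + 1/571) = -1*(-1872879/571) = 1872879/571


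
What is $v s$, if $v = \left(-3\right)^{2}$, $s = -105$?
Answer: $-945$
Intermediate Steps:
$v = 9$
$v s = 9 \left(-105\right) = -945$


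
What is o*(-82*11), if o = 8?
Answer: -7216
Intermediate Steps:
o*(-82*11) = 8*(-82*11) = 8*(-902) = -7216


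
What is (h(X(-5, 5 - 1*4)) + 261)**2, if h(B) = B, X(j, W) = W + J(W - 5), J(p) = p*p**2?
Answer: 39204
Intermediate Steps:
J(p) = p**3
X(j, W) = W + (-5 + W)**3 (X(j, W) = W + (W - 5)**3 = W + (-5 + W)**3)
(h(X(-5, 5 - 1*4)) + 261)**2 = (((5 - 1*4) + (-5 + (5 - 1*4))**3) + 261)**2 = (((5 - 4) + (-5 + (5 - 4))**3) + 261)**2 = ((1 + (-5 + 1)**3) + 261)**2 = ((1 + (-4)**3) + 261)**2 = ((1 - 64) + 261)**2 = (-63 + 261)**2 = 198**2 = 39204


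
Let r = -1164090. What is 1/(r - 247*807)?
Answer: -1/1363419 ≈ -7.3345e-7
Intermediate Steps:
1/(r - 247*807) = 1/(-1164090 - 247*807) = 1/(-1164090 - 199329) = 1/(-1363419) = -1/1363419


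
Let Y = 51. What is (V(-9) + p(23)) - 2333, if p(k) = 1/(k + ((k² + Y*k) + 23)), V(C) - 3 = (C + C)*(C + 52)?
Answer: -5425791/1748 ≈ -3104.0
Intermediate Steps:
V(C) = 3 + 2*C*(52 + C) (V(C) = 3 + (C + C)*(C + 52) = 3 + (2*C)*(52 + C) = 3 + 2*C*(52 + C))
p(k) = 1/(23 + k² + 52*k) (p(k) = 1/(k + ((k² + 51*k) + 23)) = 1/(k + (23 + k² + 51*k)) = 1/(23 + k² + 52*k))
(V(-9) + p(23)) - 2333 = ((3 + 2*(-9)² + 104*(-9)) + 1/(23 + 23² + 52*23)) - 2333 = ((3 + 2*81 - 936) + 1/(23 + 529 + 1196)) - 2333 = ((3 + 162 - 936) + 1/1748) - 2333 = (-771 + 1/1748) - 2333 = -1347707/1748 - 2333 = -5425791/1748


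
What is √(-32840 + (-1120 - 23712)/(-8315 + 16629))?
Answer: 2*I*√141887031618/4157 ≈ 181.23*I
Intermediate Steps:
√(-32840 + (-1120 - 23712)/(-8315 + 16629)) = √(-32840 - 24832/8314) = √(-32840 - 24832*1/8314) = √(-32840 - 12416/4157) = √(-136528296/4157) = 2*I*√141887031618/4157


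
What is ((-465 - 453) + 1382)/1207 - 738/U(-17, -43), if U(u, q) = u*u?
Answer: -44510/20519 ≈ -2.1692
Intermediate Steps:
U(u, q) = u²
((-465 - 453) + 1382)/1207 - 738/U(-17, -43) = ((-465 - 453) + 1382)/1207 - 738/((-17)²) = (-918 + 1382)*(1/1207) - 738/289 = 464*(1/1207) - 738*1/289 = 464/1207 - 738/289 = -44510/20519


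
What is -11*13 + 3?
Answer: -140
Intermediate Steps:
-11*13 + 3 = -143 + 3 = -140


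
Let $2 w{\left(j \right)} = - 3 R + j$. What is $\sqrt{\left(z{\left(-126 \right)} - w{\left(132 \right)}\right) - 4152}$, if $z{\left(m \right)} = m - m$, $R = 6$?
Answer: $i \sqrt{4209} \approx 64.877 i$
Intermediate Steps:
$z{\left(m \right)} = 0$
$w{\left(j \right)} = -9 + \frac{j}{2}$ ($w{\left(j \right)} = \frac{\left(-3\right) 6 + j}{2} = \frac{-18 + j}{2} = -9 + \frac{j}{2}$)
$\sqrt{\left(z{\left(-126 \right)} - w{\left(132 \right)}\right) - 4152} = \sqrt{\left(0 - \left(-9 + \frac{1}{2} \cdot 132\right)\right) - 4152} = \sqrt{\left(0 - \left(-9 + 66\right)\right) - 4152} = \sqrt{\left(0 - 57\right) - 4152} = \sqrt{-57 - 4152} = \sqrt{-4209} = i \sqrt{4209}$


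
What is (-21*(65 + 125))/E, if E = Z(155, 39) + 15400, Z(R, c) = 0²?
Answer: -57/220 ≈ -0.25909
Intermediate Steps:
Z(R, c) = 0
E = 15400 (E = 0 + 15400 = 15400)
(-21*(65 + 125))/E = -21*(65 + 125)/15400 = -21*190*(1/15400) = -3990*1/15400 = -57/220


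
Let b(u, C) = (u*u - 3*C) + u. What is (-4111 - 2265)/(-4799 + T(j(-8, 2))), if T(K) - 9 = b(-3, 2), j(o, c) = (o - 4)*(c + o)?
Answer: 3188/2395 ≈ 1.3311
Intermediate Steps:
b(u, C) = u + u² - 3*C (b(u, C) = (u² - 3*C) + u = u + u² - 3*C)
j(o, c) = (-4 + o)*(c + o)
T(K) = 9 (T(K) = 9 + (-3 + (-3)² - 3*2) = 9 + (-3 + 9 - 6) = 9 + 0 = 9)
(-4111 - 2265)/(-4799 + T(j(-8, 2))) = (-4111 - 2265)/(-4799 + 9) = -6376/(-4790) = -6376*(-1/4790) = 3188/2395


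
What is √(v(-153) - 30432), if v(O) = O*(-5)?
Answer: I*√29667 ≈ 172.24*I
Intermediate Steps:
v(O) = -5*O
√(v(-153) - 30432) = √(-5*(-153) - 30432) = √(765 - 30432) = √(-29667) = I*√29667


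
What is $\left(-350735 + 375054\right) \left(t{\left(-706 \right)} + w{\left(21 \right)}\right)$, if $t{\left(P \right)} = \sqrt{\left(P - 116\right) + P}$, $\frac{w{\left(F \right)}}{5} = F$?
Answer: $2553495 + 48638 i \sqrt{382} \approx 2.5535 \cdot 10^{6} + 9.5062 \cdot 10^{5} i$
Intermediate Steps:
$w{\left(F \right)} = 5 F$
$t{\left(P \right)} = \sqrt{-116 + 2 P}$ ($t{\left(P \right)} = \sqrt{\left(P - 116\right) + P} = \sqrt{\left(-116 + P\right) + P} = \sqrt{-116 + 2 P}$)
$\left(-350735 + 375054\right) \left(t{\left(-706 \right)} + w{\left(21 \right)}\right) = \left(-350735 + 375054\right) \left(\sqrt{-116 + 2 \left(-706\right)} + 5 \cdot 21\right) = 24319 \left(\sqrt{-116 - 1412} + 105\right) = 24319 \left(\sqrt{-1528} + 105\right) = 24319 \left(2 i \sqrt{382} + 105\right) = 24319 \left(105 + 2 i \sqrt{382}\right) = 2553495 + 48638 i \sqrt{382}$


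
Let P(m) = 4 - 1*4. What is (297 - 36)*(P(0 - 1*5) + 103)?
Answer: 26883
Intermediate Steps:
P(m) = 0 (P(m) = 4 - 4 = 0)
(297 - 36)*(P(0 - 1*5) + 103) = (297 - 36)*(0 + 103) = 261*103 = 26883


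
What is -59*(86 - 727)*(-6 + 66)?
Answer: 2269140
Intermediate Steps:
-59*(86 - 727)*(-6 + 66) = -(-37819)*60 = -59*(-38460) = 2269140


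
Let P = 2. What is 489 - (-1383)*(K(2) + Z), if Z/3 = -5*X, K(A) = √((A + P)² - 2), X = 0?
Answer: 489 + 1383*√14 ≈ 5663.7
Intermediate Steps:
K(A) = √(-2 + (2 + A)²) (K(A) = √((A + 2)² - 2) = √((2 + A)² - 2) = √(-2 + (2 + A)²))
Z = 0 (Z = 3*(-5*0) = 3*0 = 0)
489 - (-1383)*(K(2) + Z) = 489 - (-1383)*(√(-2 + (2 + 2)²) + 0) = 489 - (-1383)*(√(-2 + 4²) + 0) = 489 - (-1383)*(√(-2 + 16) + 0) = 489 - (-1383)*(√14 + 0) = 489 - (-1383)*√14 = 489 + 1383*√14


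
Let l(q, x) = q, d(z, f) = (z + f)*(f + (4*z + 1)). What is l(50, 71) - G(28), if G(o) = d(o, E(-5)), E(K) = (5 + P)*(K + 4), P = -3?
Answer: -2836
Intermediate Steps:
E(K) = 8 + 2*K (E(K) = (5 - 3)*(K + 4) = 2*(4 + K) = 8 + 2*K)
d(z, f) = (f + z)*(1 + f + 4*z) (d(z, f) = (f + z)*(f + (1 + 4*z)) = (f + z)*(1 + f + 4*z))
G(o) = 2 - 9*o + 4*o² (G(o) = (8 + 2*(-5)) + o + (8 + 2*(-5))² + 4*o² + 5*(8 + 2*(-5))*o = (8 - 10) + o + (8 - 10)² + 4*o² + 5*(8 - 10)*o = -2 + o + (-2)² + 4*o² + 5*(-2)*o = -2 + o + 4 + 4*o² - 10*o = 2 - 9*o + 4*o²)
l(50, 71) - G(28) = 50 - (2 - 9*28 + 4*28²) = 50 - (2 - 252 + 4*784) = 50 - (2 - 252 + 3136) = 50 - 1*2886 = 50 - 2886 = -2836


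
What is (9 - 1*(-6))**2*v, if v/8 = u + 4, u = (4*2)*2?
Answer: 36000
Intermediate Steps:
u = 16 (u = 8*2 = 16)
v = 160 (v = 8*(16 + 4) = 8*20 = 160)
(9 - 1*(-6))**2*v = (9 - 1*(-6))**2*160 = (9 + 6)**2*160 = 15**2*160 = 225*160 = 36000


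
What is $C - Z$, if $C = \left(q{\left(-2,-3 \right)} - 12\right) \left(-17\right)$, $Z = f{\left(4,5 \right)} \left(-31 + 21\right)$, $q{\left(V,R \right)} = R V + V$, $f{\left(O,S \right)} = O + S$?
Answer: $226$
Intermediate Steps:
$q{\left(V,R \right)} = V + R V$
$Z = -90$ ($Z = \left(4 + 5\right) \left(-31 + 21\right) = 9 \left(-10\right) = -90$)
$C = 136$ ($C = \left(- 2 \left(1 - 3\right) - 12\right) \left(-17\right) = \left(\left(-2\right) \left(-2\right) - 12\right) \left(-17\right) = \left(4 - 12\right) \left(-17\right) = \left(-8\right) \left(-17\right) = 136$)
$C - Z = 136 - -90 = 136 + 90 = 226$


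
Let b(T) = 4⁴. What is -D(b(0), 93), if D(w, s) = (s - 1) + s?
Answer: -185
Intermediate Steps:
b(T) = 256
D(w, s) = -1 + 2*s (D(w, s) = (-1 + s) + s = -1 + 2*s)
-D(b(0), 93) = -(-1 + 2*93) = -(-1 + 186) = -1*185 = -185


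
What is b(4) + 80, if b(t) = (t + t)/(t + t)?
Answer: 81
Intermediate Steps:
b(t) = 1 (b(t) = (2*t)/((2*t)) = (2*t)*(1/(2*t)) = 1)
b(4) + 80 = 1 + 80 = 81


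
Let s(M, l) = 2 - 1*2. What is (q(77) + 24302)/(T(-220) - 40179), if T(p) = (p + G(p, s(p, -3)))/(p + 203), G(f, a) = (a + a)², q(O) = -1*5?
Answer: -413049/682823 ≈ -0.60491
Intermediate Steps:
q(O) = -5
s(M, l) = 0 (s(M, l) = 2 - 2 = 0)
G(f, a) = 4*a² (G(f, a) = (2*a)² = 4*a²)
T(p) = p/(203 + p) (T(p) = (p + 4*0²)/(p + 203) = (p + 4*0)/(203 + p) = (p + 0)/(203 + p) = p/(203 + p))
(q(77) + 24302)/(T(-220) - 40179) = (-5 + 24302)/(-220/(203 - 220) - 40179) = 24297/(-220/(-17) - 40179) = 24297/(-220*(-1/17) - 40179) = 24297/(220/17 - 40179) = 24297/(-682823/17) = 24297*(-17/682823) = -413049/682823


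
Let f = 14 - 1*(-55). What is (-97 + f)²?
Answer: 784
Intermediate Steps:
f = 69 (f = 14 + 55 = 69)
(-97 + f)² = (-97 + 69)² = (-28)² = 784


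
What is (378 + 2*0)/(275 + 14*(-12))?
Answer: 378/107 ≈ 3.5327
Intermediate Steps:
(378 + 2*0)/(275 + 14*(-12)) = (378 + 0)/(275 - 168) = 378/107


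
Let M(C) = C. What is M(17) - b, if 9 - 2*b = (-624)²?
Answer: 389401/2 ≈ 1.9470e+5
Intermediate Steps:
b = -389367/2 (b = 9/2 - ½*(-624)² = 9/2 - ½*389376 = 9/2 - 194688 = -389367/2 ≈ -1.9468e+5)
M(17) - b = 17 - 1*(-389367/2) = 17 + 389367/2 = 389401/2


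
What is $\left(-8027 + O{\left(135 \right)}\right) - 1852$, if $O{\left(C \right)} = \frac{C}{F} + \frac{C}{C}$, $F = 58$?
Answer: $- \frac{572789}{58} \approx -9875.7$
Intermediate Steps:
$O{\left(C \right)} = 1 + \frac{C}{58}$ ($O{\left(C \right)} = \frac{C}{58} + \frac{C}{C} = C \frac{1}{58} + 1 = \frac{C}{58} + 1 = 1 + \frac{C}{58}$)
$\left(-8027 + O{\left(135 \right)}\right) - 1852 = \left(-8027 + \left(1 + \frac{1}{58} \cdot 135\right)\right) - 1852 = \left(-8027 + \left(1 + \frac{135}{58}\right)\right) - 1852 = \left(-8027 + \frac{193}{58}\right) - 1852 = - \frac{465373}{58} - 1852 = - \frac{572789}{58}$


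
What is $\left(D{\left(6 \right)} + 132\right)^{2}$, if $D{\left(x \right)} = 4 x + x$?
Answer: $26244$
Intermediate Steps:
$D{\left(x \right)} = 5 x$
$\left(D{\left(6 \right)} + 132\right)^{2} = \left(5 \cdot 6 + 132\right)^{2} = \left(30 + 132\right)^{2} = 162^{2} = 26244$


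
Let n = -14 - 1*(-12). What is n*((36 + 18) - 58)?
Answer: 8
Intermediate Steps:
n = -2 (n = -14 + 12 = -2)
n*((36 + 18) - 58) = -2*((36 + 18) - 58) = -2*(54 - 58) = -2*(-4) = 8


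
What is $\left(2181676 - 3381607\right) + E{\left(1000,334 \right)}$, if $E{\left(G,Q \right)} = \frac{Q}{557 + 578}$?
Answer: $- \frac{1361921351}{1135} \approx -1.1999 \cdot 10^{6}$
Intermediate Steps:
$E{\left(G,Q \right)} = \frac{Q}{1135}$
$\left(2181676 - 3381607\right) + E{\left(1000,334 \right)} = \left(2181676 - 3381607\right) + \frac{1}{1135} \cdot 334 = -1199931 + \frac{334}{1135} = - \frac{1361921351}{1135}$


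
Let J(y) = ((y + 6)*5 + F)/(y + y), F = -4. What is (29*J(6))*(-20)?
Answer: -8120/3 ≈ -2706.7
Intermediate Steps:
J(y) = (26 + 5*y)/(2*y) (J(y) = ((y + 6)*5 - 4)/(y + y) = ((6 + y)*5 - 4)/((2*y)) = ((30 + 5*y) - 4)*(1/(2*y)) = (26 + 5*y)*(1/(2*y)) = (26 + 5*y)/(2*y))
(29*J(6))*(-20) = (29*(5/2 + 13/6))*(-20) = (29*(14/3))*(-20) = (406/3)*(-20) = -8120/3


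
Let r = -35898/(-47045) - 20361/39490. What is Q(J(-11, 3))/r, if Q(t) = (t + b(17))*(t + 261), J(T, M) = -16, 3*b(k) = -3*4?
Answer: -33102743800/1671741 ≈ -19801.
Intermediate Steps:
b(k) = -4 (b(k) = (-3*4)/3 = (⅓)*(-12) = -4)
r = 1671741/6755662 (r = -35898*(-1/47045) - 20361*1/39490 = 35898/47045 - 1851/3590 = 1671741/6755662 ≈ 0.24746)
Q(t) = (-4 + t)*(261 + t) (Q(t) = (t - 4)*(t + 261) = (-4 + t)*(261 + t))
Q(J(-11, 3))/r = (-1044 + (-16)² + 257*(-16))/(1671741/6755662) = (-1044 + 256 - 4112)*(6755662/1671741) = -4900*6755662/1671741 = -33102743800/1671741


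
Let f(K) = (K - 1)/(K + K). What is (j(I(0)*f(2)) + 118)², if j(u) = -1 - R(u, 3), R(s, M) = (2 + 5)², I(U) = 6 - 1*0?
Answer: 4624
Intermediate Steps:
I(U) = 6 (I(U) = 6 + 0 = 6)
f(K) = (-1 + K)/(2*K) (f(K) = (-1 + K)/((2*K)) = (-1 + K)*(1/(2*K)) = (-1 + K)/(2*K))
R(s, M) = 49 (R(s, M) = 7² = 49)
j(u) = -50 (j(u) = -1 - 1*49 = -1 - 49 = -50)
(j(I(0)*f(2)) + 118)² = (-50 + 118)² = 68² = 4624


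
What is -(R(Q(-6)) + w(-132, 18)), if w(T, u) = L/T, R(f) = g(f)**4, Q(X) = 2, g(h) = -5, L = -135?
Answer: -27545/44 ≈ -626.02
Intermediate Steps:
R(f) = 625 (R(f) = (-5)**4 = 625)
w(T, u) = -135/T
-(R(Q(-6)) + w(-132, 18)) = -(625 - 135/(-132)) = -(625 - 135*(-1/132)) = -(625 + 45/44) = -1*27545/44 = -27545/44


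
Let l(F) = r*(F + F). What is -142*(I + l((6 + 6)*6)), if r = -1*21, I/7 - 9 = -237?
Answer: 656040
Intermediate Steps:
I = -1596 (I = 63 + 7*(-237) = 63 - 1659 = -1596)
r = -21
l(F) = -42*F (l(F) = -21*(F + F) = -42*F)
-142*(I + l((6 + 6)*6)) = -142*(-1596 - 42*(6 + 6)*6) = -142*(-1596 - 504*6) = -142*(-1596 - 42*72) = -142*(-1596 - 3024) = -142*(-4620) = 656040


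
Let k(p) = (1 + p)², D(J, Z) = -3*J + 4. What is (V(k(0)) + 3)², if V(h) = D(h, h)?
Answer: 16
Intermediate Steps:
D(J, Z) = 4 - 3*J
V(h) = 4 - 3*h
(V(k(0)) + 3)² = ((4 - 3*(1 + 0)²) + 3)² = ((4 - 3*1²) + 3)² = ((4 - 3*1) + 3)² = ((4 - 3) + 3)² = (1 + 3)² = 4² = 16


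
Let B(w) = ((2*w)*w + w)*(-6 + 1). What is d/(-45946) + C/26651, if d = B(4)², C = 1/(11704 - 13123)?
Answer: -612647880773/868787607237 ≈ -0.70518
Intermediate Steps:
C = -1/1419 (C = 1/(-1419) = -1/1419 ≈ -0.00070472)
B(w) = -10*w² - 5*w (B(w) = (2*w² + w)*(-5) = (w + 2*w²)*(-5) = -10*w² - 5*w)
d = 32400 (d = (-5*4*(1 + 2*4))² = (-5*4*(1 + 8))² = (-5*4*9)² = (-180)² = 32400)
d/(-45946) + C/26651 = 32400/(-45946) - 1/1419/26651 = 32400*(-1/45946) - 1/1419*1/26651 = -16200/22973 - 1/37817769 = -612647880773/868787607237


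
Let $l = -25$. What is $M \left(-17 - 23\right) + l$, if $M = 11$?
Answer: $-465$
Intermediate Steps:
$M \left(-17 - 23\right) + l = 11 \left(-17 - 23\right) - 25 = 11 \left(-40\right) - 25 = -440 - 25 = -465$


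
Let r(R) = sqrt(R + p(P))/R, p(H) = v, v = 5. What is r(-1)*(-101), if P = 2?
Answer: 202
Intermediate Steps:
p(H) = 5
r(R) = sqrt(5 + R)/R (r(R) = sqrt(R + 5)/R = sqrt(5 + R)/R)
r(-1)*(-101) = (sqrt(5 - 1)/(-1))*(-101) = -sqrt(4)*(-101) = -1*2*(-101) = -2*(-101) = 202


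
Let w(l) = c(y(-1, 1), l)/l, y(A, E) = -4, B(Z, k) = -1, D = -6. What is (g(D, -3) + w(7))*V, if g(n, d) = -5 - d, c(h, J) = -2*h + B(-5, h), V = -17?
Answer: 17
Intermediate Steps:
c(h, J) = -1 - 2*h (c(h, J) = -2*h - 1 = -1 - 2*h)
w(l) = 7/l (w(l) = (-1 - 2*(-4))/l = (-1 + 8)/l = 7/l)
(g(D, -3) + w(7))*V = ((-5 - 1*(-3)) + 7/7)*(-17) = ((-5 + 3) + 7*(⅐))*(-17) = (-2 + 1)*(-17) = -1*(-17) = 17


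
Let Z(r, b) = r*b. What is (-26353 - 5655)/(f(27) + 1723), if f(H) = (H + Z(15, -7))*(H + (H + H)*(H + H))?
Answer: 32008/227831 ≈ 0.14049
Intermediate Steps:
Z(r, b) = b*r
f(H) = (-105 + H)*(H + 4*H**2) (f(H) = (H - 7*15)*(H + (H + H)*(H + H)) = (H - 105)*(H + (2*H)*(2*H)) = (-105 + H)*(H + 4*H**2))
(-26353 - 5655)/(f(27) + 1723) = (-26353 - 5655)/(27*(-105 - 419*27 + 4*27**2) + 1723) = -32008/(27*(-105 - 11313 + 4*729) + 1723) = -32008/(27*(-105 - 11313 + 2916) + 1723) = -32008/(27*(-8502) + 1723) = -32008/(-229554 + 1723) = -32008/(-227831) = -32008*(-1/227831) = 32008/227831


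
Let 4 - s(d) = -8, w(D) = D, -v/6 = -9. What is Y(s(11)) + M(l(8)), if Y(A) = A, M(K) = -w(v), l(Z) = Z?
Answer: -42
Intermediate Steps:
v = 54 (v = -6*(-9) = 54)
s(d) = 12 (s(d) = 4 - 1*(-8) = 4 + 8 = 12)
M(K) = -54 (M(K) = -1*54 = -54)
Y(s(11)) + M(l(8)) = 12 - 54 = -42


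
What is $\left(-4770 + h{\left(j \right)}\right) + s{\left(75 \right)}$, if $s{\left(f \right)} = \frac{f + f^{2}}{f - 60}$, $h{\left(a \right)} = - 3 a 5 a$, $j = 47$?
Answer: $-37525$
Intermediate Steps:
$h{\left(a \right)} = - 15 a^{2}$ ($h{\left(a \right)} = - 15 a a = - 15 a^{2}$)
$s{\left(f \right)} = \frac{f + f^{2}}{-60 + f}$
$\left(-4770 + h{\left(j \right)}\right) + s{\left(75 \right)} = \left(-4770 - 15 \cdot 47^{2}\right) + \frac{75 \left(1 + 75\right)}{-60 + 75} = \left(-4770 - 33135\right) + 75 \cdot \frac{1}{15} \cdot 76 = -37905 + 380 = -37525$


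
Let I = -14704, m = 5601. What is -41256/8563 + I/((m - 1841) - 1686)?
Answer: -105737648/8879831 ≈ -11.908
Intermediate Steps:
-41256/8563 + I/((m - 1841) - 1686) = -41256/8563 - 14704/((5601 - 1841) - 1686) = -41256*1/8563 - 14704/(3760 - 1686) = -41256/8563 - 14704/2074 = -41256/8563 - 14704*1/2074 = -41256/8563 - 7352/1037 = -105737648/8879831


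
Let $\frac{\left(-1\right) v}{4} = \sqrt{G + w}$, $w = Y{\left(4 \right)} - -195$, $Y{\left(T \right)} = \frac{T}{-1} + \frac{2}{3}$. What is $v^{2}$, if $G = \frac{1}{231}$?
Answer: $\frac{708416}{231} \approx 3066.7$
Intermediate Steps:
$Y{\left(T \right)} = \frac{2}{3} - T$ ($Y{\left(T \right)} = T \left(-1\right) + 2 \cdot \frac{1}{3} = - T + \frac{2}{3} = \frac{2}{3} - T$)
$w = \frac{575}{3}$ ($w = \left(\frac{2}{3} - 4\right) - -195 = \left(\frac{2}{3} - 4\right) + 195 = - \frac{10}{3} + 195 = \frac{575}{3} \approx 191.67$)
$G = \frac{1}{231} \approx 0.004329$
$v = - \frac{8 \sqrt{2556939}}{231}$ ($v = - 4 \sqrt{\frac{1}{231} + \frac{575}{3}} = - 4 \sqrt{\frac{44276}{231}} = - 4 \frac{2 \sqrt{2556939}}{231} = - \frac{8 \sqrt{2556939}}{231} \approx -55.378$)
$v^{2} = \left(- \frac{8 \sqrt{2556939}}{231}\right)^{2} = \frac{708416}{231}$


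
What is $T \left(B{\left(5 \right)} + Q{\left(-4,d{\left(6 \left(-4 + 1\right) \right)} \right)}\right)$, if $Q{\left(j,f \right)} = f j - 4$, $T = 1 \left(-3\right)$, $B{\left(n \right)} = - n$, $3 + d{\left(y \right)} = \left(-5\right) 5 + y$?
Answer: $-525$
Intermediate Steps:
$d{\left(y \right)} = -28 + y$ ($d{\left(y \right)} = -3 + \left(\left(-5\right) 5 + y\right) = -3 + \left(-25 + y\right) = -28 + y$)
$T = -3$
$Q{\left(j,f \right)} = -4 + f j$
$T \left(B{\left(5 \right)} + Q{\left(-4,d{\left(6 \left(-4 + 1\right) \right)} \right)}\right) = - 3 \left(\left(-1\right) 5 - \left(4 - \left(-28 + 6 \left(-4 + 1\right)\right) \left(-4\right)\right)\right) = - 3 \left(-5 - \left(4 - \left(-28 + 6 \left(-3\right)\right) \left(-4\right)\right)\right) = - 3 \left(-5 - \left(4 - \left(-28 - 18\right) \left(-4\right)\right)\right) = - 3 \left(-5 - -180\right) = - 3 \left(-5 + \left(-4 + 184\right)\right) = - 3 \left(-5 + 180\right) = \left(-3\right) 175 = -525$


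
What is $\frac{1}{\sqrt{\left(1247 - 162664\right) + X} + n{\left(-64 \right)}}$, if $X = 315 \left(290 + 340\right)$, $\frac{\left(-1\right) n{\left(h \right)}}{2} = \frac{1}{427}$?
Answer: $\frac{854}{6752189853} + \frac{182329 \sqrt{37033}}{6752189853} \approx 0.0051966$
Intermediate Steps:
$n{\left(h \right)} = - \frac{2}{427}$
$X = 198450$ ($X = 315 \cdot 630 = 198450$)
$\frac{1}{\sqrt{\left(1247 - 162664\right) + X} + n{\left(-64 \right)}} = \frac{1}{\sqrt{\left(1247 - 162664\right) + 198450} - \frac{2}{427}} = \frac{1}{\sqrt{-161417 + 198450} - \frac{2}{427}} = \frac{1}{\sqrt{37033} - \frac{2}{427}} = \frac{1}{- \frac{2}{427} + \sqrt{37033}}$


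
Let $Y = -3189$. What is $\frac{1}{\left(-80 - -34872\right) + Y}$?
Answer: $\frac{1}{31603} \approx 3.1643 \cdot 10^{-5}$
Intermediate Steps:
$\frac{1}{\left(-80 - -34872\right) + Y} = \frac{1}{\left(-80 - -34872\right) - 3189} = \frac{1}{\left(-80 + 34872\right) - 3189} = \frac{1}{34792 - 3189} = \frac{1}{31603}$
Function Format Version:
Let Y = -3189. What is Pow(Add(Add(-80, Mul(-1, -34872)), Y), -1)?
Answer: Rational(1, 31603) ≈ 3.1643e-5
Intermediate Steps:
Pow(Add(Add(-80, Mul(-1, -34872)), Y), -1) = Pow(Add(Add(-80, Mul(-1, -34872)), -3189), -1) = Pow(Add(Add(-80, 34872), -3189), -1) = Pow(Add(34792, -3189), -1) = Pow(31603, -1) = Rational(1, 31603)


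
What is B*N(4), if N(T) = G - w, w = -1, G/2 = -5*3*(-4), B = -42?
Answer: -5082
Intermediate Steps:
G = 120 (G = 2*(-5*3*(-4)) = 2*(-15*(-4)) = 2*60 = 120)
N(T) = 121 (N(T) = 120 - 1*(-1) = 120 + 1 = 121)
B*N(4) = -42*121 = -5082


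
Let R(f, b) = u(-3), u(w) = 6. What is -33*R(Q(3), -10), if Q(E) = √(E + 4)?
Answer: -198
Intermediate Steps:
Q(E) = √(4 + E)
R(f, b) = 6
-33*R(Q(3), -10) = -33*6 = -198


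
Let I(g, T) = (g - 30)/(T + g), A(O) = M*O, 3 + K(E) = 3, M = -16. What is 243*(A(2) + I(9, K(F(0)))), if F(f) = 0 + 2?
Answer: -8343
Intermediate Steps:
F(f) = 2
K(E) = 0 (K(E) = -3 + 3 = 0)
A(O) = -16*O
I(g, T) = (-30 + g)/(T + g)
243*(A(2) + I(9, K(F(0)))) = 243*(-16*2 + (-30 + 9)/(0 + 9)) = 243*(-32 - 21/9) = 243*(-32 + (⅑)*(-21)) = 243*(-32 - 7/3) = 243*(-103/3) = -8343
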